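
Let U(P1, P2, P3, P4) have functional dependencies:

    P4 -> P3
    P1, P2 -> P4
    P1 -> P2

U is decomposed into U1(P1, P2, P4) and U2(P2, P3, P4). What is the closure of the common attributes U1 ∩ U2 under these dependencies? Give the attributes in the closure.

U1 ∩ U2 = {P2, P4}.
P4 → P3 applies, adding P3
Closure: {P2, P3, P4}.

P2, P3, P4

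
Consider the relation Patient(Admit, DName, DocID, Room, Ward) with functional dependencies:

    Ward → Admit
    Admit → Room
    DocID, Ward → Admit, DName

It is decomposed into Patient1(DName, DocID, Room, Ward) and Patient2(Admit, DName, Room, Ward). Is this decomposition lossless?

Yes

Common attributes: Patient1 ∩ Patient2 = {DName, Room, Ward}.
Closure of {DName, Room, Ward}: Ward → Admit applies, adding Admit. So (DName, Room, Ward)⁺ = {Admit, DName, Room, Ward}.
This closure contains every attribute of Patient2, so Patient1 ∩ Patient2 → Patient2. The join is lossless.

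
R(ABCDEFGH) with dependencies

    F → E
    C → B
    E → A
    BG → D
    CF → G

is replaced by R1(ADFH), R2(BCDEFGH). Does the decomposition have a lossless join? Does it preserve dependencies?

Lossless test: (DFH)⁺ = {ADEFH}, which contains all of one fragment — lossless.
Dependency preservation: the restricted closure of {E} across the fragments never reaches {A}, so E → A cannot be enforced without a join — not preserved.

lossless but not dependency-preserving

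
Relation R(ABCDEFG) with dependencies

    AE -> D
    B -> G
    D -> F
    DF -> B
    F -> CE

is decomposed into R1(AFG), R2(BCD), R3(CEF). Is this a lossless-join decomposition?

Chase test. Columns are ABCDEFG; row i has aⱼ where attribute j ∈ Ri, else bᵢⱼ.
Initial tableau (one row per fragment):
  row 1: a1 b12 b13 b14 b15 a6 a7
  row 2: b21 a2 a3 a4 b25 b26 b27
  row 3: b31 b32 a3 b34 a5 a6 b37
Rows 1 and 3 agree on F; apply F→CE and equate their CE entries.
No row becomes fully distinguished — the join is lossy.

No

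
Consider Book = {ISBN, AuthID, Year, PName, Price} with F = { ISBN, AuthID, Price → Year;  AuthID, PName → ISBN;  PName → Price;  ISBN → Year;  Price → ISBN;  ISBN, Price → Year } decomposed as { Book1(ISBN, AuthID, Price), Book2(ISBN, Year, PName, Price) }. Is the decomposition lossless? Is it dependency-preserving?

lossy but dependency-preserving

Lossless test: (ISBN, Price)⁺ = {ISBN, Year, Price}, which is a superkey of neither fragment — lossy.
Dependency preservation: ISBN, AuthID, Price → Year; AuthID, PName → ISBN are not contained in any single fragment, but the restricted closure of each left-hand side across the fragments still reaches the right-hand side; the remaining FDs each lie inside some fragment. All dependencies are preserved.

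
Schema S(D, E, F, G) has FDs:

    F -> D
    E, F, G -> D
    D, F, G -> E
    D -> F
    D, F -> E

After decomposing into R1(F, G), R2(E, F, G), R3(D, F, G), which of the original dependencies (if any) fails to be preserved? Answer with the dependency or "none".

F → D lies within R3.
E, F, G → D: restricted closure across fragments reaches D.
D, F, G → E: restricted closure across fragments reaches E.
D → F lies within R3.
D, F → E: restricted closure across fragments reaches E.
Every dependency is enforceable on the fragments, so the decomposition is dependency-preserving.

none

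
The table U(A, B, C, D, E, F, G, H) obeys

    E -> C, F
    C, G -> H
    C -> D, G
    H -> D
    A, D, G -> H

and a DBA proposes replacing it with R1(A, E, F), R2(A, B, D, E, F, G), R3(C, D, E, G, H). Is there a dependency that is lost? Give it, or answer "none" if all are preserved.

A, D, G -> H

Check A, D, G → H: no single fragment contains all of {A, D, G, H}, and the restricted closure of {A, D, G} across the fragments never reaches {H}.
E → C, F is preserved.
C, G → H is preserved.
C → D, G is preserved.
H → D is preserved.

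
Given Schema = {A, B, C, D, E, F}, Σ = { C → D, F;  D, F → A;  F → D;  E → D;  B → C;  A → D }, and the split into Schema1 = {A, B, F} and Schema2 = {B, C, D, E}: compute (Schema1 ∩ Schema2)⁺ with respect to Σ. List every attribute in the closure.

A, B, C, D, F

Schema1 ∩ Schema2 = {B}.
B → C applies, adding C
C → D, F applies, adding D, F
D, F → A applies, adding A
Closure: {A, B, C, D, F}.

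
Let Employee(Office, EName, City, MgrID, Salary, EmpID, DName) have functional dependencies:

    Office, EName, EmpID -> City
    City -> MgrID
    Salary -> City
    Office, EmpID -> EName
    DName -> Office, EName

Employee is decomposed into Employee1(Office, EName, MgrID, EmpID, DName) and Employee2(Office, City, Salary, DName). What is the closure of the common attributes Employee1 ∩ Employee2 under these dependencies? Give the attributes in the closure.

Office, EName, DName

Employee1 ∩ Employee2 = {Office, DName}.
DName → Office, EName applies, adding EName
Closure: {Office, EName, DName}.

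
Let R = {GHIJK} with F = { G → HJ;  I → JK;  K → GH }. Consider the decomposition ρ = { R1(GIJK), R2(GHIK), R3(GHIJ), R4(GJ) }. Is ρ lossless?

Chase test. Columns are GHIJK; row i has aⱼ where attribute j ∈ Ri, else bᵢⱼ.
Initial tableau (one row per fragment):
  row 1: a1 b12 a3 a4 a5
  row 2: a1 a2 a3 b24 a5
  row 3: a1 a2 a3 a4 b35
  row 4: a1 b42 b43 a4 b45
Rows 1 and 2 agree on G; apply G→HJ and equate their HJ entries.
Rows 1 and 4 agree on G; apply G→HJ and equate their HJ entries.
Rows 1 and 3 agree on I; apply I→JK and equate their JK entries.
Row 1 is now all distinguished symbols — the join is lossless.

Yes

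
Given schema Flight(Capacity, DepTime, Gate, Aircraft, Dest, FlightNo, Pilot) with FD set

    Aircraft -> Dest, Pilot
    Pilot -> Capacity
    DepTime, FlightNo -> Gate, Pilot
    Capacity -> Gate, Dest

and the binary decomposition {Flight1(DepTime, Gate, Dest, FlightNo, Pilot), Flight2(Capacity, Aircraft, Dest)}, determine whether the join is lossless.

Common attributes: Flight1 ∩ Flight2 = {Dest}.
No dependency enlarges {Dest}, so (Dest)⁺ = {Dest}.
The closure contains neither all of Flight1 = {DepTime, Gate, Dest, FlightNo, Pilot} nor all of Flight2 = {Capacity, Aircraft, Dest}, so the common attributes are not a superkey of either fragment. The join is lossy.

No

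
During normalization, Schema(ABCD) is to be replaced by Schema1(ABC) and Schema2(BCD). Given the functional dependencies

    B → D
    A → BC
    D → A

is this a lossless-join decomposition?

Yes

Common attributes: Schema1 ∩ Schema2 = {BC}.
Closure of {BC}: B → D applies, adding D; D → A applies, adding A. So (BC)⁺ = {ABCD}.
This closure contains every attribute of Schema1, so Schema1 ∩ Schema2 → Schema1. The join is lossless.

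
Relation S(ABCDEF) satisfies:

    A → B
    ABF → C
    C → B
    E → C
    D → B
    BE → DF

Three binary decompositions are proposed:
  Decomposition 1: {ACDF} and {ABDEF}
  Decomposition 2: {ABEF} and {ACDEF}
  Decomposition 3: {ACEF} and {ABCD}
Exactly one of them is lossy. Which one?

Decomposition 3

Decomposition 1: common = {ADF}, closure = {ABCDF} → lossless.
Decomposition 2: common = {AEF}, closure = {ABCDEF} → lossless.
Decomposition 3: common = {AC}, closure = {ABC} → lossy.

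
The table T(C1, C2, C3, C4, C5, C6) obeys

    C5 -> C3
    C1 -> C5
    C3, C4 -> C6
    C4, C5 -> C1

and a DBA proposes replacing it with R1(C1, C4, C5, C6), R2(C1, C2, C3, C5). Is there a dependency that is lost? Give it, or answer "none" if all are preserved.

Check C3, C4 → C6: no single fragment contains all of {C3, C4, C6}, and the restricted closure of {C3, C4} across the fragments never reaches {C6}.
C5 → C3 is preserved.
C1 → C5 is preserved.
C4, C5 → C1 is preserved.

C3, C4 -> C6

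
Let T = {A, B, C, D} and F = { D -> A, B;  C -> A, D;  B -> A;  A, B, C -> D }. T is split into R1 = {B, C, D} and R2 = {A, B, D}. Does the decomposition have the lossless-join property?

Common attributes: R1 ∩ R2 = {B, D}.
Closure of {B, D}: D → A, B applies, adding A. So (B, D)⁺ = {A, B, D}.
This closure contains every attribute of R2, so R1 ∩ R2 → R2. The join is lossless.

Yes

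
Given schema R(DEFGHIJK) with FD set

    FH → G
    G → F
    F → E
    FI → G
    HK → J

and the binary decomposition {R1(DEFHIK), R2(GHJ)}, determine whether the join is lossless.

Common attributes: R1 ∩ R2 = {H}.
No dependency enlarges {H}, so (H)⁺ = {H}.
The closure contains neither all of R1 = {DEFHIK} nor all of R2 = {GHJ}, so the common attributes are not a superkey of either fragment. The join is lossy.

No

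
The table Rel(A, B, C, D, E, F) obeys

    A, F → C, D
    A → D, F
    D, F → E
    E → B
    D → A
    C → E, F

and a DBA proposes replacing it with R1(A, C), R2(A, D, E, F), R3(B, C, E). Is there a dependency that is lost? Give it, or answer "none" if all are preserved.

Check C → E, F: no single fragment contains all of {C, E, F}, and the restricted closure of {C} across the fragments never reaches {E, F}.
A, F → C, D is preserved.
A → D, F is preserved.
D, F → E is preserved.
E → B is preserved.
D → A is preserved.

C → E, F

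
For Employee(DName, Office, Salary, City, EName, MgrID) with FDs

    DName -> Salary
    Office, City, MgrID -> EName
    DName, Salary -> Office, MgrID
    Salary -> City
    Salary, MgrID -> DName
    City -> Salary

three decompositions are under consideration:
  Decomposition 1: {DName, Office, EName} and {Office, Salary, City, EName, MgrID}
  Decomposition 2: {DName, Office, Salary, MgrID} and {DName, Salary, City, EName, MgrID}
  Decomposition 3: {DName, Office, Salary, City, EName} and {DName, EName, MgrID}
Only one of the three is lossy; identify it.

Decomposition 1: common = {Office, EName}, closure = {Office, EName} → lossy.
Decomposition 2: common = {DName, Salary, MgrID}, closure = {DName, Office, Salary, City, EName, MgrID} → lossless.
Decomposition 3: common = {DName, EName}, closure = {DName, Office, Salary, City, EName, MgrID} → lossless.

Decomposition 1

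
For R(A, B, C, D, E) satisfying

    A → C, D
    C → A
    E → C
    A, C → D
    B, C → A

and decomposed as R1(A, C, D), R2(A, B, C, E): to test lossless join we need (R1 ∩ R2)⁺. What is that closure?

R1 ∩ R2 = {A, C}.
A → C, D applies, adding D
Closure: {A, C, D}.

A, C, D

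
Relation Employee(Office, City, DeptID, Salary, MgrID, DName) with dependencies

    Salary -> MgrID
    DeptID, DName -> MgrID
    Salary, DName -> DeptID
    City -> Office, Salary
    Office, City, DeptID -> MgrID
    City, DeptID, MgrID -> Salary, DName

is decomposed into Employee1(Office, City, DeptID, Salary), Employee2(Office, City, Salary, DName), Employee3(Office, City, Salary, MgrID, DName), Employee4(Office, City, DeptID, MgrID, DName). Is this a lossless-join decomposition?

Chase test. Columns are Office, City, DeptID, Salary, MgrID, DName; row i has aⱼ where attribute j ∈ Employeei, else bᵢⱼ.
Initial tableau (one row per fragment):
  row 1: a1 a2 a3 a4 b15 b16
  row 2: a1 a2 b23 a4 b25 a6
  row 3: a1 a2 b33 a4 a5 a6
  row 4: a1 a2 a3 b44 a5 a6
Rows 1 and 2 agree on Salary; apply Salary→MgrID and equate their MgrID entries.
Rows 1 and 3 agree on Salary; apply Salary→MgrID and equate their MgrID entries.
Rows 2 and 3 agree on Salary, DName; apply Salary, DName→DeptID and equate their DeptID entries.
Rows 1 and 4 agree on City; apply City→Office, Salary and equate their Office, Salary entries.
Rows 1 and 4 agree on City, DeptID, MgrID; apply City, DeptID, MgrID→Salary, DName and equate their Salary, DName entries.
Rows 1 and 2 agree on Salary, DName; apply Salary, DName→DeptID and equate their DeptID entries.
Row 1 is now all distinguished symbols — the join is lossless.

Yes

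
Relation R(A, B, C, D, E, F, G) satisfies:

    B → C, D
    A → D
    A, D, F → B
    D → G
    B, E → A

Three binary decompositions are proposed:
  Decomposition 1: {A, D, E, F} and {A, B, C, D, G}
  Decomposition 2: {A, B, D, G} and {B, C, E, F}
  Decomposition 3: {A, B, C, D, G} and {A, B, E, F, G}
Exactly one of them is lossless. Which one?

Decomposition 1: common = {A, D}, closure = {A, D, G} → lossy.
Decomposition 2: common = {B}, closure = {B, C, D, G} → lossy.
Decomposition 3: common = {A, B, G}, closure = {A, B, C, D, G} → lossless.

Decomposition 3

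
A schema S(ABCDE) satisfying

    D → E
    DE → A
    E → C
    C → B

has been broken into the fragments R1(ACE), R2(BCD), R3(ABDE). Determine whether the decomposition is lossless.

Chase test. Columns are ABCDE; row i has aⱼ where attribute j ∈ Ri, else bᵢⱼ.
Initial tableau (one row per fragment):
  row 1: a1 b12 a3 b14 a5
  row 2: b21 a2 a3 a4 b25
  row 3: a1 a2 b33 a4 a5
Rows 2 and 3 agree on D; apply D→E and equate their E entries.
Rows 2 and 3 agree on DE; apply DE→A and equate their A entries.
Rows 1 and 3 agree on E; apply E→C and equate their C entries.
Rows 1 and 2 agree on C; apply C→B and equate their B entries.
Row 2 is now all distinguished symbols — the join is lossless.

Yes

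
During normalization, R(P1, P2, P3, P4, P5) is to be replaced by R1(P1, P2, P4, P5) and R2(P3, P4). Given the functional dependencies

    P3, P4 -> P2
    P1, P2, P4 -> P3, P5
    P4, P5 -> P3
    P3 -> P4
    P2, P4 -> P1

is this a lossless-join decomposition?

No

Common attributes: R1 ∩ R2 = {P4}.
No dependency enlarges {P4}, so (P4)⁺ = {P4}.
The closure contains neither all of R1 = {P1, P2, P4, P5} nor all of R2 = {P3, P4}, so the common attributes are not a superkey of either fragment. The join is lossy.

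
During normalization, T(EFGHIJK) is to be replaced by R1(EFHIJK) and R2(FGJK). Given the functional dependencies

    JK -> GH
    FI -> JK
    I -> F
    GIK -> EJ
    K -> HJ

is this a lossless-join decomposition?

Yes

Common attributes: R1 ∩ R2 = {FJK}.
Closure of {FJK}: JK → GH applies, adding GH. So (FJK)⁺ = {FGHJK}.
This closure contains every attribute of R2, so R1 ∩ R2 → R2. The join is lossless.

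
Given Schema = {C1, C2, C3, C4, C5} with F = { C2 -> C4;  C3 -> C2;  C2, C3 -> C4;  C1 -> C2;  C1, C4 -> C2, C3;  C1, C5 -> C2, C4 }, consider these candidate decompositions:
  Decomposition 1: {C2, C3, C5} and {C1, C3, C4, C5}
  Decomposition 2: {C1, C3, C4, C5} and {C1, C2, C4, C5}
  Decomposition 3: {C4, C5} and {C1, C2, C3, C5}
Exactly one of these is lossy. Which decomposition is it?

Decomposition 3

Decomposition 1: common = {C3, C5}, closure = {C2, C3, C4, C5} → lossless.
Decomposition 2: common = {C1, C4, C5}, closure = {C1, C2, C3, C4, C5} → lossless.
Decomposition 3: common = {C5}, closure = {C5} → lossy.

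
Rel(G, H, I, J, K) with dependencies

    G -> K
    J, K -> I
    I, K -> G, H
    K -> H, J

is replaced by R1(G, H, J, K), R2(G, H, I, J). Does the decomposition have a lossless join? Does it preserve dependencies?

lossless and dependency-preserving

Lossless test: (G, H, J)⁺ = {G, H, I, J, K}, which contains all of one fragment — lossless.
Dependency preservation: J, K → I; I, K → G, H are not contained in any single fragment, but the restricted closure of each left-hand side across the fragments still reaches the right-hand side; the remaining FDs each lie inside some fragment. All dependencies are preserved.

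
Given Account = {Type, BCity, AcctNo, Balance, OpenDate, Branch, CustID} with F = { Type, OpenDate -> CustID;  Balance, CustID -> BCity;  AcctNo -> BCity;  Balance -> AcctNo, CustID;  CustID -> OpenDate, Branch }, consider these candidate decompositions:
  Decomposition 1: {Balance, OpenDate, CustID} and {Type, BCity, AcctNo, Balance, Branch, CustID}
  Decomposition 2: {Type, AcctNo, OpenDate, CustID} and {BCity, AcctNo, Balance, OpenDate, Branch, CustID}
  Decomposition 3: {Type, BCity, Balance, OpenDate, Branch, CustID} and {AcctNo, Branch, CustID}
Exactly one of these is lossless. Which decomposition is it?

Decomposition 1

Decomposition 1: common = {Balance, CustID}, closure = {BCity, AcctNo, Balance, OpenDate, Branch, CustID} → lossless.
Decomposition 2: common = {AcctNo, OpenDate, CustID}, closure = {BCity, AcctNo, OpenDate, Branch, CustID} → lossy.
Decomposition 3: common = {Branch, CustID}, closure = {OpenDate, Branch, CustID} → lossy.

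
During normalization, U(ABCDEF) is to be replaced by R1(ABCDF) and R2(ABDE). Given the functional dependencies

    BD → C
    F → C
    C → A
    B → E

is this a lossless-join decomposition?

Common attributes: R1 ∩ R2 = {ABD}.
Closure of {ABD}: BD → C applies, adding C; B → E applies, adding E. So (ABD)⁺ = {ABCDE}.
This closure contains every attribute of R2, so R1 ∩ R2 → R2. The join is lossless.

Yes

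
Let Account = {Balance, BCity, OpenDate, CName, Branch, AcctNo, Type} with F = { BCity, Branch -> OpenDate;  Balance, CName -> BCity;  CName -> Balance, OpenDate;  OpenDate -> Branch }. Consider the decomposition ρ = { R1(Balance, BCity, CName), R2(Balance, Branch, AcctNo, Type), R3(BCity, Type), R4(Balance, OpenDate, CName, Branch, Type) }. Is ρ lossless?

No

Chase test. Columns are Balance, BCity, OpenDate, CName, Branch, AcctNo, Type; row i has aⱼ where attribute j ∈ Ri, else bᵢⱼ.
Initial tableau (one row per fragment):
  row 1: a1 a2 b13 a4 b15 b16 b17
  row 2: a1 b22 b23 b24 a5 a6 a7
  row 3: b31 a2 b33 b34 b35 b36 a7
  row 4: a1 b42 a3 a4 a5 b46 a7
Rows 1 and 4 agree on Balance, CName; apply Balance, CName→BCity and equate their BCity entries.
Rows 1 and 4 agree on CName; apply CName→Balance, OpenDate and equate their Balance, OpenDate entries.
Rows 1 and 4 agree on OpenDate; apply OpenDate→Branch and equate their Branch entries.
No row becomes fully distinguished — the join is lossy.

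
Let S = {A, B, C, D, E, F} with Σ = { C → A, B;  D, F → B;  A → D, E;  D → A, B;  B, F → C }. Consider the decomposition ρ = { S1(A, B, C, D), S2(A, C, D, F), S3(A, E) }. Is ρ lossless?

Chase test. Columns are A, B, C, D, E, F; row i has aⱼ where attribute j ∈ Si, else bᵢⱼ.
Initial tableau (one row per fragment):
  row 1: a1 a2 a3 a4 b15 b16
  row 2: a1 b22 a3 a4 b25 a6
  row 3: a1 b32 b33 b34 a5 b36
Rows 1 and 2 agree on C; apply C→A, B and equate their A, B entries.
Rows 1 and 2 agree on A; apply A→D, E and equate their D, E entries.
Rows 1 and 3 agree on A; apply A→D, E and equate their D, E entries.
Rows 1 and 3 agree on D; apply D→A, B and equate their A, B entries.
Row 2 is now all distinguished symbols — the join is lossless.

Yes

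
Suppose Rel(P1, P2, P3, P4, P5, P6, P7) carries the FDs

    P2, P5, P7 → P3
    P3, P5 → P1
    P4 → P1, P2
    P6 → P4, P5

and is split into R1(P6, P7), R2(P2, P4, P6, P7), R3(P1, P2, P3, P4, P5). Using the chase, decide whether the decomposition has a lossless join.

Chase test. Columns are P1, P2, P3, P4, P5, P6, P7; row i has aⱼ where attribute j ∈ Ri, else bᵢⱼ.
Initial tableau (one row per fragment):
  row 1: b11 b12 b13 b14 b15 a6 a7
  row 2: b21 a2 b23 a4 b25 a6 a7
  row 3: a1 a2 a3 a4 a5 b36 b37
Rows 2 and 3 agree on P4; apply P4→P1, P2 and equate their P1, P2 entries.
Rows 1 and 2 agree on P6; apply P6→P4, P5 and equate their P4, P5 entries.
Rows 1 and 2 agree on P4; apply P4→P1, P2 and equate their P1, P2 entries.
Rows 1 and 2 agree on P2, P5, P7; apply P2, P5, P7→P3 and equate their P3 entries.
No row becomes fully distinguished — the join is lossy.

No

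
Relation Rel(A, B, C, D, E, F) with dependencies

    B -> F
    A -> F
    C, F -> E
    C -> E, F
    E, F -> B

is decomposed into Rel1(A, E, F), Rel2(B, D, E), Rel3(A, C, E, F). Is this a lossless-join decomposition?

Chase test. Columns are A, B, C, D, E, F; row i has aⱼ where attribute j ∈ Reli, else bᵢⱼ.
Initial tableau (one row per fragment):
  row 1: a1 b12 b13 b14 a5 a6
  row 2: b21 a2 b23 a4 a5 b26
  row 3: a1 b32 a3 b34 a5 a6
Rows 1 and 3 agree on E, F; apply E, F→B and equate their B entries.
No row becomes fully distinguished — the join is lossy.

No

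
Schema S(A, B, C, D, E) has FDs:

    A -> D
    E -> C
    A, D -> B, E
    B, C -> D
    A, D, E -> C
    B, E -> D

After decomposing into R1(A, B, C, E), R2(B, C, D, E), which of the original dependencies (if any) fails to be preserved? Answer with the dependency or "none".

A → D: restricted closure across fragments reaches D.
E → C lies within R1.
A, D → B, E: restricted closure across fragments reaches B, E.
B, C → D lies within R2.
A, D, E → C: restricted closure across fragments reaches C.
B, E → D lies within R2.
Every dependency is enforceable on the fragments, so the decomposition is dependency-preserving.

none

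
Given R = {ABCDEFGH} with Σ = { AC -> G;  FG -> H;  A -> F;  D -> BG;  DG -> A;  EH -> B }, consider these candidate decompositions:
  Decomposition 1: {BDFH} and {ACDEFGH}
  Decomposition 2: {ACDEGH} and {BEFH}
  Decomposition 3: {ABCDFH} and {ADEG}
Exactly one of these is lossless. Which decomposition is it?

Decomposition 1: common = {DFH}, closure = {ABDFGH} → lossless.
Decomposition 2: common = {EH}, closure = {BEH} → lossy.
Decomposition 3: common = {AD}, closure = {ABDFGH} → lossy.

Decomposition 1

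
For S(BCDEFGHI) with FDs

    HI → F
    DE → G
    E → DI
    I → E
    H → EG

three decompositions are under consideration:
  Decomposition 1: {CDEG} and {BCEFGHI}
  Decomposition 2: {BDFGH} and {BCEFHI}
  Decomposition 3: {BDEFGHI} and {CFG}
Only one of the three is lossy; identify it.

Decomposition 3

Decomposition 1: common = {CEG}, closure = {CDEGI} → lossless.
Decomposition 2: common = {BFH}, closure = {BDEFGHI} → lossless.
Decomposition 3: common = {FG}, closure = {FG} → lossy.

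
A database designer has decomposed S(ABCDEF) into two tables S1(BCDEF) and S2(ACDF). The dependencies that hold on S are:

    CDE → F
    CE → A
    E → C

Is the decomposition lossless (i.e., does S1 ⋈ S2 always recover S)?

Common attributes: S1 ∩ S2 = {CDF}.
No dependency enlarges {CDF}, so (CDF)⁺ = {CDF}.
The closure contains neither all of S1 = {BCDEF} nor all of S2 = {ACDF}, so the common attributes are not a superkey of either fragment. The join is lossy.

No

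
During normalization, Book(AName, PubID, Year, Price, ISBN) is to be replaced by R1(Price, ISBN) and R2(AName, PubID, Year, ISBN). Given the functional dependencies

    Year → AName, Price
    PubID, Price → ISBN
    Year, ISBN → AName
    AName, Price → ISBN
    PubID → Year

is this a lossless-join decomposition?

No

Common attributes: R1 ∩ R2 = {ISBN}.
No dependency enlarges {ISBN}, so (ISBN)⁺ = {ISBN}.
The closure contains neither all of R1 = {Price, ISBN} nor all of R2 = {AName, PubID, Year, ISBN}, so the common attributes are not a superkey of either fragment. The join is lossy.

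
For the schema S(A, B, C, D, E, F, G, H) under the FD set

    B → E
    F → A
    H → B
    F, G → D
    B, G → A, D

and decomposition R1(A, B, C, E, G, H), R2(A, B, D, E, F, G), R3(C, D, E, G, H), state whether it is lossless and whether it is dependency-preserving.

Lossless test (chase): Rows 1 and 3 agree on H; apply H→B and equate their B entries. Rows 1 and 2 agree on B, G; apply B, G→A, D and equate their A, D entries. Rows 1 and 3 agree on B, G; apply B, G→A, D and equate their A, D entries. No row becomes fully distinguished — the join is lossy.
Dependency preservation: every FD's attributes lie within a single fragment, so each can be enforced locally — preserved.

lossy but dependency-preserving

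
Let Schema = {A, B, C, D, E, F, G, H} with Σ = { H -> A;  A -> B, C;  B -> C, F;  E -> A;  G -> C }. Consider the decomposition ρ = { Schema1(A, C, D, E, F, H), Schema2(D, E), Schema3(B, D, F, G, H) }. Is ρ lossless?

Chase test. Columns are A, B, C, D, E, F, G, H; row i has aⱼ where attribute j ∈ Schemai, else bᵢⱼ.
Initial tableau (one row per fragment):
  row 1: a1 b12 a3 a4 a5 a6 b17 a8
  row 2: b21 b22 b23 a4 a5 b26 b27 b28
  row 3: b31 a2 b33 a4 b35 a6 a7 a8
Rows 1 and 3 agree on H; apply H→A and equate their A entries.
Rows 1 and 3 agree on A; apply A→B, C and equate their B, C entries.
Rows 1 and 2 agree on E; apply E→A and equate their A entries.
Rows 1 and 2 agree on A; apply A→B, C and equate their B, C entries.
Rows 1 and 2 agree on B; apply B→C, F and equate their C, F entries.
No row becomes fully distinguished — the join is lossy.

No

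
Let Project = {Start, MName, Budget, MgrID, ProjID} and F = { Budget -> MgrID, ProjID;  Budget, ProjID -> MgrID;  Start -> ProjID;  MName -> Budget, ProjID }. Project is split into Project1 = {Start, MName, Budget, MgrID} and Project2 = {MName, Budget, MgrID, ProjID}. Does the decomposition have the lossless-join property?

Yes

Common attributes: Project1 ∩ Project2 = {MName, Budget, MgrID}.
Closure of {MName, Budget, MgrID}: Budget → MgrID, ProjID applies, adding ProjID. So (MName, Budget, MgrID)⁺ = {MName, Budget, MgrID, ProjID}.
This closure contains every attribute of Project2, so Project1 ∩ Project2 → Project2. The join is lossless.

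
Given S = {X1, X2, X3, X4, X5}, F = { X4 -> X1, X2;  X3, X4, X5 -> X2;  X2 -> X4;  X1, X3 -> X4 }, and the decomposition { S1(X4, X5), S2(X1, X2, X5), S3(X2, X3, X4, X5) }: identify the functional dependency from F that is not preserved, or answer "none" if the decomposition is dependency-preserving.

X1, X3 -> X4

Check X1, X3 → X4: no single fragment contains all of {X1, X3, X4}, and the restricted closure of {X1, X3} across the fragments never reaches {X4}.
X4 → X1, X2 is preserved.
X3, X4, X5 → X2 is preserved.
X2 → X4 is preserved.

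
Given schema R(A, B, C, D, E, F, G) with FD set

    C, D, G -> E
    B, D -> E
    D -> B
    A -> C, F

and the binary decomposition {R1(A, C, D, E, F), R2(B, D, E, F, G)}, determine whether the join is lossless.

No

Common attributes: R1 ∩ R2 = {D, E, F}.
Closure of {D, E, F}: D → B applies, adding B. So (D, E, F)⁺ = {B, D, E, F}.
The closure contains neither all of R1 = {A, C, D, E, F} nor all of R2 = {B, D, E, F, G}, so the common attributes are not a superkey of either fragment. The join is lossy.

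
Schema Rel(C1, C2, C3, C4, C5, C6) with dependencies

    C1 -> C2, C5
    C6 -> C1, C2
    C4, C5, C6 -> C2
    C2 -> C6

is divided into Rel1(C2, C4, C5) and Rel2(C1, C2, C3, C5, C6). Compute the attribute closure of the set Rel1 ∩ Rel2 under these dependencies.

Rel1 ∩ Rel2 = {C2, C5}.
C2 → C6 applies, adding C6
C6 → C1, C2 applies, adding C1
Closure: {C1, C2, C5, C6}.

C1, C2, C5, C6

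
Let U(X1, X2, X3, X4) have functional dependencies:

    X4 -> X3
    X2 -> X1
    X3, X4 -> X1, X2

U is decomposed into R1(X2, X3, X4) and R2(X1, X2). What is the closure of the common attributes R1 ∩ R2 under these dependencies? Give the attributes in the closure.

X1, X2

R1 ∩ R2 = {X2}.
X2 → X1 applies, adding X1
Closure: {X1, X2}.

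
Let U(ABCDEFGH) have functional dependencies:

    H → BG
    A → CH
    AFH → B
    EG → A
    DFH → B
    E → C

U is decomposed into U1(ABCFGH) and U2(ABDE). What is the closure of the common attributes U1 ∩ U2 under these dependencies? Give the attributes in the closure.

U1 ∩ U2 = {AB}.
A → CH applies, adding CH
H → BG applies, adding G
Closure: {ABCGH}.

ABCGH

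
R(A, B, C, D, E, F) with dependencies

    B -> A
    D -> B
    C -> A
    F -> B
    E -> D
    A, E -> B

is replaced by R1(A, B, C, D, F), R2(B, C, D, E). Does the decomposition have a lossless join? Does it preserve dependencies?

Lossless test: (B, C, D)⁺ = {A, B, C, D}, which is a superkey of neither fragment — lossy.
Dependency preservation: A, E → B is not contained in any single fragment, but the restricted closure of its left-hand side across the fragments still reaches the right-hand side; the remaining FDs each lie inside some fragment. All dependencies are preserved.

lossy but dependency-preserving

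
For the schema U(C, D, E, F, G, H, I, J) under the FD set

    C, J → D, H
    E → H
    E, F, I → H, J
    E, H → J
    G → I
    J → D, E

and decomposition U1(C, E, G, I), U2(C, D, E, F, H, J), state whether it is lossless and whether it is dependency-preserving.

Lossless test: (C, E)⁺ = {C, D, E, H, J}, which is a superkey of neither fragment — lossy.
Dependency preservation: E, F, I → H, J is not contained in any single fragment, but the restricted closure of its left-hand side across the fragments still reaches the right-hand side; the remaining FDs each lie inside some fragment. All dependencies are preserved.

lossy but dependency-preserving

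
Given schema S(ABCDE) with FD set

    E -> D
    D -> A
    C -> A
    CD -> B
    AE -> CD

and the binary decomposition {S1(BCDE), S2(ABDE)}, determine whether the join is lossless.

Common attributes: S1 ∩ S2 = {BDE}.
Closure of {BDE}: D → A applies, adding A; AE → CD applies, adding C. So (BDE)⁺ = {ABCDE}.
This closure contains every attribute of S1, so S1 ∩ S2 → S1. The join is lossless.

Yes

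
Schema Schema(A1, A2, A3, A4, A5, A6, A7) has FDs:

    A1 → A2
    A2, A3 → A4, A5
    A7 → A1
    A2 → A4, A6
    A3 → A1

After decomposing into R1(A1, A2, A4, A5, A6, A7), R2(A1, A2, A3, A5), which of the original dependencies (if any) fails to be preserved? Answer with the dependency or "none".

A1 → A2 lies within R1.
A2, A3 → A4, A5: restricted closure across fragments reaches A4, A5.
A7 → A1 lies within R1.
A2 → A4, A6 lies within R1.
A3 → A1 lies within R2.
Every dependency is enforceable on the fragments, so the decomposition is dependency-preserving.

none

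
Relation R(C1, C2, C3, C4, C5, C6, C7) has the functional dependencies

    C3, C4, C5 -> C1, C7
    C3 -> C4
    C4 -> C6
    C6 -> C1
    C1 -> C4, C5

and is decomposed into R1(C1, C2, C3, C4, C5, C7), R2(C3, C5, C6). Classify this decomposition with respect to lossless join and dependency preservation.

lossless but not dependency-preserving

Lossless test: (C3, C5)⁺ = {C1, C3, C4, C5, C6, C7}, which contains all of one fragment — lossless.
Dependency preservation: the restricted closure of {C4} across the fragments never reaches {C6}, so C4 → C6 cannot be enforced without a join — not preserved.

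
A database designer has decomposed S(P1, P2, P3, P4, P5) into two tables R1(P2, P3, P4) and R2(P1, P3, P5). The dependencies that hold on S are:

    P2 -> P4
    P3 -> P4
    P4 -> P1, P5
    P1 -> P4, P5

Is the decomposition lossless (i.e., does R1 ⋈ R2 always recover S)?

Common attributes: R1 ∩ R2 = {P3}.
Closure of {P3}: P3 → P4 applies, adding P4; P4 → P1, P5 applies, adding P1, P5. So (P3)⁺ = {P1, P3, P4, P5}.
This closure contains every attribute of R2, so R1 ∩ R2 → R2. The join is lossless.

Yes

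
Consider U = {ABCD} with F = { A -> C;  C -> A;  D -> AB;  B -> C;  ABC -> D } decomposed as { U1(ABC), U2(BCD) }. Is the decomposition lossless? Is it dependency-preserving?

Lossless test: (BC)⁺ = {ABCD}, which contains all of one fragment — lossless.
Dependency preservation: D → AB; ABC → D are not contained in any single fragment, but the restricted closure of each left-hand side across the fragments still reaches the right-hand side; the remaining FDs each lie inside some fragment. All dependencies are preserved.

lossless and dependency-preserving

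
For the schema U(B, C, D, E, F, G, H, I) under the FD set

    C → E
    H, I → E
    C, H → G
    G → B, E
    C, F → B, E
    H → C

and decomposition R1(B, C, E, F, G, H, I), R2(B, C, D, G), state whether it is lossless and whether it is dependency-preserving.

lossy but dependency-preserving

Lossless test: (B, C, G)⁺ = {B, C, E, G}, which is a superkey of neither fragment — lossy.
Dependency preservation: every FD's attributes lie within a single fragment, so each can be enforced locally — preserved.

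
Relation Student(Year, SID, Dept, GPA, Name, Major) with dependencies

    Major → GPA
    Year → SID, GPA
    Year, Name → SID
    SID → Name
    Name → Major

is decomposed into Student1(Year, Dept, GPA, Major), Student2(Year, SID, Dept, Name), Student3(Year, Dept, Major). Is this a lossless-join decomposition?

Yes

Chase test. Columns are Year, SID, Dept, GPA, Name, Major; row i has aⱼ where attribute j ∈ Studenti, else bᵢⱼ.
Initial tableau (one row per fragment):
  row 1: a1 b12 a3 a4 b15 a6
  row 2: a1 a2 a3 b24 a5 b26
  row 3: a1 b32 a3 b34 b35 a6
Rows 1 and 3 agree on Major; apply Major→GPA and equate their GPA entries.
Rows 1 and 2 agree on Year; apply Year→SID, GPA and equate their SID, GPA entries.
Rows 1 and 3 agree on Year; apply Year→SID, GPA and equate their SID, GPA entries.
Rows 1 and 2 agree on SID; apply SID→Name and equate their Name entries.
Rows 1 and 3 agree on SID; apply SID→Name and equate their Name entries.
Rows 1 and 2 agree on Name; apply Name→Major and equate their Major entries.
Row 1 is now all distinguished symbols — the join is lossless.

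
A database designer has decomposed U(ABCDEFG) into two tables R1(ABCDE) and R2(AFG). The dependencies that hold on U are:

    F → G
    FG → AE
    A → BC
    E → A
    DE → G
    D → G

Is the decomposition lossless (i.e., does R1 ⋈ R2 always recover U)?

Common attributes: R1 ∩ R2 = {A}.
Closure of {A}: A → BC applies, adding BC. So (A)⁺ = {ABC}.
The closure contains neither all of R1 = {ABCDE} nor all of R2 = {AFG}, so the common attributes are not a superkey of either fragment. The join is lossy.

No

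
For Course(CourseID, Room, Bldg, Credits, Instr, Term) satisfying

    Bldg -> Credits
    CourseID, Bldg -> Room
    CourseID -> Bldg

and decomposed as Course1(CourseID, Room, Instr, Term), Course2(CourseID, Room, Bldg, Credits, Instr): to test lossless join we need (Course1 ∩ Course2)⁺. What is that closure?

Course1 ∩ Course2 = {CourseID, Room, Instr}.
CourseID → Bldg applies, adding Bldg
Bldg → Credits applies, adding Credits
Closure: {CourseID, Room, Bldg, Credits, Instr}.

CourseID, Room, Bldg, Credits, Instr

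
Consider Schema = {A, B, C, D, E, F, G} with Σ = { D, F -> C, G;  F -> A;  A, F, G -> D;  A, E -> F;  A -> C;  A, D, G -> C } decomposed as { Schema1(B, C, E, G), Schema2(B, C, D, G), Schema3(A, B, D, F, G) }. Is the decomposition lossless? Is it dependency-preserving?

lossy and not dependency-preserving

Lossless test (chase): applying each FD to every pair of rows produces no changes in the tableau, so no row becomes fully distinguished — the join is lossy.
Dependency preservation: the restricted closure of {D, F} across the fragments never reaches {C, G}, so D, F → C, G cannot be enforced without a join — not preserved.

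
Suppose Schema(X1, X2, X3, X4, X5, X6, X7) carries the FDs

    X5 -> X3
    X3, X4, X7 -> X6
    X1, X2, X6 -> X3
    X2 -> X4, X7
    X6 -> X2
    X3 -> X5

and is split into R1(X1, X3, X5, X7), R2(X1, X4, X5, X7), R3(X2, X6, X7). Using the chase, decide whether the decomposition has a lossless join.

Chase test. Columns are X1, X2, X3, X4, X5, X6, X7; row i has aⱼ where attribute j ∈ Ri, else bᵢⱼ.
Initial tableau (one row per fragment):
  row 1: a1 b12 a3 b14 a5 b16 a7
  row 2: a1 b22 b23 a4 a5 b26 a7
  row 3: b31 a2 b33 b34 b35 a6 a7
Rows 1 and 2 agree on X5; apply X5→X3 and equate their X3 entries.
No row becomes fully distinguished — the join is lossy.

No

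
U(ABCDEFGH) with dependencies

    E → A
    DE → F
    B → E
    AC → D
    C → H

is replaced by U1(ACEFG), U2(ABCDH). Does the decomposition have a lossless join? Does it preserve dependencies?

Lossless test: (AC)⁺ = {ACDH}, which is a superkey of neither fragment — lossy.
Dependency preservation: the restricted closure of {DE} across the fragments never reaches {F}, so DE → F cannot be enforced without a join — not preserved.

lossy and not dependency-preserving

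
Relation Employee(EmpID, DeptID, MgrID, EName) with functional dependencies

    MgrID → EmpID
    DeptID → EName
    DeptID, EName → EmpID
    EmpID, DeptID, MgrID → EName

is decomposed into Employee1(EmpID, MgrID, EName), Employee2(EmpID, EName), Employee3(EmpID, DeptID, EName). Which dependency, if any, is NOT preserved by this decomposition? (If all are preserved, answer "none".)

MgrID → EmpID lies within Employee1.
DeptID → EName lies within Employee3.
DeptID, EName → EmpID lies within Employee3.
EmpID, DeptID, MgrID → EName: restricted closure across fragments reaches EName.
Every dependency is enforceable on the fragments, so the decomposition is dependency-preserving.

none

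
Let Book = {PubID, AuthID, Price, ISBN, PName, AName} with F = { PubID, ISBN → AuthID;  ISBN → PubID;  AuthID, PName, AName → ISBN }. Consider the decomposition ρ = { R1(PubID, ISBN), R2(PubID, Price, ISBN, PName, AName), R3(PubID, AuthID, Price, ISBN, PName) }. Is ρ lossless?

Chase test. Columns are PubID, AuthID, Price, ISBN, PName, AName; row i has aⱼ where attribute j ∈ Ri, else bᵢⱼ.
Initial tableau (one row per fragment):
  row 1: a1 b12 b13 a4 b15 b16
  row 2: a1 b22 a3 a4 a5 a6
  row 3: a1 a2 a3 a4 a5 b36
Rows 1 and 2 agree on PubID, ISBN; apply PubID, ISBN→AuthID and equate their AuthID entries.
Rows 1 and 3 agree on PubID, ISBN; apply PubID, ISBN→AuthID and equate their AuthID entries.
Row 2 is now all distinguished symbols — the join is lossless.

Yes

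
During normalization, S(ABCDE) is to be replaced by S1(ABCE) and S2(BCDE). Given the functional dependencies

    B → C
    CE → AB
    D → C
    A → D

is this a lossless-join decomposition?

Yes

Common attributes: S1 ∩ S2 = {BCE}.
Closure of {BCE}: CE → AB applies, adding A; A → D applies, adding D. So (BCE)⁺ = {ABCDE}.
This closure contains every attribute of S1, so S1 ∩ S2 → S1. The join is lossless.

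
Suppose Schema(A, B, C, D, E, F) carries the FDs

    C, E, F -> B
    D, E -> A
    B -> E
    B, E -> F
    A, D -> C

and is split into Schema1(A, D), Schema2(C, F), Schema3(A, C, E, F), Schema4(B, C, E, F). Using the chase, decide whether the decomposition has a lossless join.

No

Chase test. Columns are A, B, C, D, E, F; row i has aⱼ where attribute j ∈ Schemai, else bᵢⱼ.
Initial tableau (one row per fragment):
  row 1: a1 b12 b13 a4 b15 b16
  row 2: b21 b22 a3 b24 b25 a6
  row 3: a1 b32 a3 b34 a5 a6
  row 4: b41 a2 a3 b44 a5 a6
Rows 3 and 4 agree on C, E, F; apply C, E, F→B and equate their B entries.
No row becomes fully distinguished — the join is lossy.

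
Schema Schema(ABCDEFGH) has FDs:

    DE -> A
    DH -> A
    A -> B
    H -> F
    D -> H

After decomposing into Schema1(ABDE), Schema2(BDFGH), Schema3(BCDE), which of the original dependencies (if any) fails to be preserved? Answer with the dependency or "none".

none

DE → A lies within Schema1.
DH → A: restricted closure across fragments reaches A.
A → B lies within Schema1.
H → F lies within Schema2.
D → H lies within Schema2.
Every dependency is enforceable on the fragments, so the decomposition is dependency-preserving.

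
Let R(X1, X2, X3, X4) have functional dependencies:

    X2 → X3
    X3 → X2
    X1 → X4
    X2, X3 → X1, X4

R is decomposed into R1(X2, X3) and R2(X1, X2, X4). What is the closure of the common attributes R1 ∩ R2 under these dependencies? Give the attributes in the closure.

R1 ∩ R2 = {X2}.
X2 → X3 applies, adding X3
X2, X3 → X1, X4 applies, adding X1, X4
Closure: {X1, X2, X3, X4}.

X1, X2, X3, X4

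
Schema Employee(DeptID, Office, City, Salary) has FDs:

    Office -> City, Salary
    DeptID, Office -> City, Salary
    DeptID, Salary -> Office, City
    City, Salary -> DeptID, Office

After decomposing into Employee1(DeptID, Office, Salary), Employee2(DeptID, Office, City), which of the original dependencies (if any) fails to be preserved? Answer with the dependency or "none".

Check City, Salary → DeptID, Office: no single fragment contains all of {DeptID, Office, City, Salary}, and the restricted closure of {City, Salary} across the fragments never reaches {DeptID, Office}.
Office → City, Salary is preserved.
DeptID, Office → City, Salary is preserved.
DeptID, Salary → Office, City is preserved.

City, Salary -> DeptID, Office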